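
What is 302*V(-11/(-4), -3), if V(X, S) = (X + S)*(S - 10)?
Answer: 1963/2 ≈ 981.50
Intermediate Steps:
V(X, S) = (-10 + S)*(S + X) (V(X, S) = (S + X)*(-10 + S) = (-10 + S)*(S + X))
302*V(-11/(-4), -3) = 302*((-3)² - 10*(-3) - (-110)/(-4) - (-33)/(-4)) = 302*(9 + 30 - (-110)*(-1)/4 - (-33)*(-1)/4) = 302*(9 + 30 - 10*11/4 - 3*11/4) = 302*(9 + 30 - 55/2 - 33/4) = 302*(13/4) = 1963/2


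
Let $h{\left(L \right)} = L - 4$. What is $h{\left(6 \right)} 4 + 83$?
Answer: $91$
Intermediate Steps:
$h{\left(L \right)} = -4 + L$ ($h{\left(L \right)} = L - 4 = -4 + L$)
$h{\left(6 \right)} 4 + 83 = \left(-4 + 6\right) 4 + 83 = 2 \cdot 4 + 83 = 8 + 83 = 91$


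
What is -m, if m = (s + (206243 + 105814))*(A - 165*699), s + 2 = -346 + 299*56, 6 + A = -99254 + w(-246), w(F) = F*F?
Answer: 50607709787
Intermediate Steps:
w(F) = F**2
A = -38744 (A = -6 + (-99254 + (-246)**2) = -6 + (-99254 + 60516) = -6 - 38738 = -38744)
s = 16396 (s = -2 + (-346 + 299*56) = -2 + (-346 + 16744) = -2 + 16398 = 16396)
m = -50607709787 (m = (16396 + (206243 + 105814))*(-38744 - 165*699) = (16396 + 312057)*(-38744 - 115335) = 328453*(-154079) = -50607709787)
-m = -1*(-50607709787) = 50607709787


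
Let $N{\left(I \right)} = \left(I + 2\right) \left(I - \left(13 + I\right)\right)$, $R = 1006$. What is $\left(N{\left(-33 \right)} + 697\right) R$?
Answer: $1106600$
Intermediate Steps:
$N{\left(I \right)} = -26 - 13 I$ ($N{\left(I \right)} = \left(2 + I\right) \left(-13\right) = -26 - 13 I$)
$\left(N{\left(-33 \right)} + 697\right) R = \left(\left(-26 - -429\right) + 697\right) 1006 = \left(\left(-26 + 429\right) + 697\right) 1006 = \left(403 + 697\right) 1006 = 1100 \cdot 1006 = 1106600$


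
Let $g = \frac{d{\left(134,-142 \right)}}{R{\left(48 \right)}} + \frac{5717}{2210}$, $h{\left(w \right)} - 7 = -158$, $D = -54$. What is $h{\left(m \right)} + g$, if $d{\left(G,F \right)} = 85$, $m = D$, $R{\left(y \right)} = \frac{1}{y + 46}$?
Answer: $\frac{17329907}{2210} \approx 7841.6$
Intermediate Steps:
$R{\left(y \right)} = \frac{1}{46 + y}$
$m = -54$
$h{\left(w \right)} = -151$ ($h{\left(w \right)} = 7 - 158 = -151$)
$g = \frac{17663617}{2210}$ ($g = \frac{85}{\frac{1}{46 + 48}} + \frac{5717}{2210} = \frac{85}{\frac{1}{94}} + 5717 \cdot \frac{1}{2210} = 85 \frac{1}{\frac{1}{94}} + \frac{5717}{2210} = 85 \cdot 94 + \frac{5717}{2210} = 7990 + \frac{5717}{2210} = \frac{17663617}{2210} \approx 7992.6$)
$h{\left(m \right)} + g = -151 + \frac{17663617}{2210} = \frac{17329907}{2210}$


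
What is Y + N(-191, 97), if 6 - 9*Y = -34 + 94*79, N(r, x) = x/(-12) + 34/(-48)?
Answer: -19907/24 ≈ -829.46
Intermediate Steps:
N(r, x) = -17/24 - x/12 (N(r, x) = x*(-1/12) + 34*(-1/48) = -x/12 - 17/24 = -17/24 - x/12)
Y = -2462/3 (Y = ⅔ - (-34 + 94*79)/9 = ⅔ - (-34 + 7426)/9 = ⅔ - ⅑*7392 = ⅔ - 2464/3 = -2462/3 ≈ -820.67)
Y + N(-191, 97) = -2462/3 + (-17/24 - 1/12*97) = -2462/3 + (-17/24 - 97/12) = -2462/3 - 211/24 = -19907/24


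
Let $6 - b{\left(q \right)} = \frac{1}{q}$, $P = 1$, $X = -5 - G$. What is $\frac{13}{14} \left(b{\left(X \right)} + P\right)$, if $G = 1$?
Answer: $\frac{559}{84} \approx 6.6548$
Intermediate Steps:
$X = -6$ ($X = -5 - 1 = -6$)
$b{\left(q \right)} = 6 - \frac{1}{q}$
$\frac{13}{14} \left(b{\left(X \right)} + P\right) = \frac{13}{14} \left(\left(6 - \frac{1}{-6}\right) + 1\right) = 13 \cdot \frac{1}{14} \left(\left(6 - - \frac{1}{6}\right) + 1\right) = \frac{13 \left(\left(6 + \frac{1}{6}\right) + 1\right)}{14} = \frac{13 \left(\frac{37}{6} + 1\right)}{14} = \frac{13}{14} \cdot \frac{43}{6} = \frac{559}{84}$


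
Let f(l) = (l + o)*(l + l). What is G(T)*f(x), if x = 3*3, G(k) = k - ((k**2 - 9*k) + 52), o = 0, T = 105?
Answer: -1624374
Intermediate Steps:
G(k) = -52 - k**2 + 10*k (G(k) = k - (52 + k**2 - 9*k) = k + (-52 - k**2 + 9*k) = -52 - k**2 + 10*k)
x = 9
f(l) = 2*l**2 (f(l) = (l + 0)*(l + l) = l*(2*l) = 2*l**2)
G(T)*f(x) = (-52 - 1*105**2 + 10*105)*(2*9**2) = (-52 - 1*11025 + 1050)*(2*81) = (-52 - 11025 + 1050)*162 = -10027*162 = -1624374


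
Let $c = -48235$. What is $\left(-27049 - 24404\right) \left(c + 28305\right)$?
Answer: $1025458290$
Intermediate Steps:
$\left(-27049 - 24404\right) \left(c + 28305\right) = \left(-27049 - 24404\right) \left(-48235 + 28305\right) = \left(-51453\right) \left(-19930\right) = 1025458290$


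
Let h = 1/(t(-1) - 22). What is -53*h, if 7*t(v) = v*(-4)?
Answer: 371/150 ≈ 2.4733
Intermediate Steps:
t(v) = -4*v/7 (t(v) = (v*(-4))/7 = (-4*v)/7 = -4*v/7)
h = -7/150 (h = 1/(-4/7*(-1) - 22) = 1/(4/7 - 22) = 1/(-150/7) = -7/150 ≈ -0.046667)
-53*h = -53*(-7/150) = 371/150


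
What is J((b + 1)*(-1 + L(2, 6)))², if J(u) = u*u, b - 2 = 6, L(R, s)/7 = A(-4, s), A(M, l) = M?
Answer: 4640470641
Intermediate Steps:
L(R, s) = -28 (L(R, s) = 7*(-4) = -28)
b = 8 (b = 2 + 6 = 8)
J(u) = u²
J((b + 1)*(-1 + L(2, 6)))² = (((8 + 1)*(-1 - 28))²)² = ((9*(-29))²)² = ((-261)²)² = 68121² = 4640470641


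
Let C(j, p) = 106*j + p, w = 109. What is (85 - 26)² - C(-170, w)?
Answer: 21392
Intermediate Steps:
C(j, p) = p + 106*j
(85 - 26)² - C(-170, w) = (85 - 26)² - (109 + 106*(-170)) = 59² - (109 - 18020) = 3481 - 1*(-17911) = 3481 + 17911 = 21392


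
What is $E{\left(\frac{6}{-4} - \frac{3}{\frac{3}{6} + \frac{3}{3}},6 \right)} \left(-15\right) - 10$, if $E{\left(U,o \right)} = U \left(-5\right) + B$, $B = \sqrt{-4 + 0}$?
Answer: $- \frac{545}{2} - 30 i \approx -272.5 - 30.0 i$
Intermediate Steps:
$B = 2 i$ ($B = \sqrt{-4} = 2 i \approx 2.0 i$)
$E{\left(U,o \right)} = - 5 U + 2 i$ ($E{\left(U,o \right)} = U \left(-5\right) + 2 i = - 5 U + 2 i$)
$E{\left(\frac{6}{-4} - \frac{3}{\frac{3}{6} + \frac{3}{3}},6 \right)} \left(-15\right) - 10 = \left(- 5 \left(\frac{6}{-4} - \frac{3}{\frac{3}{6} + \frac{3}{3}}\right) + 2 i\right) \left(-15\right) - 10 = \left(- 5 \left(6 \left(- \frac{1}{4}\right) - \frac{3}{3 \cdot \frac{1}{6} + 3 \cdot \frac{1}{3}}\right) + 2 i\right) \left(-15\right) - 10 = \left(- 5 \left(- \frac{3}{2} - \frac{3}{\frac{1}{2} + 1}\right) + 2 i\right) \left(-15\right) - 10 = \left(- 5 \left(- \frac{3}{2} - \frac{3}{\frac{3}{2}}\right) + 2 i\right) \left(-15\right) - 10 = \left(- 5 \left(- \frac{3}{2} - 2\right) + 2 i\right) \left(-15\right) - 10 = \left(\left(-5\right) \left(- \frac{7}{2}\right) + 2 i\right) \left(-15\right) - 10 = \left(\frac{35}{2} + 2 i\right) \left(-15\right) - 10 = \left(- \frac{525}{2} - 30 i\right) - 10 = - \frac{545}{2} - 30 i$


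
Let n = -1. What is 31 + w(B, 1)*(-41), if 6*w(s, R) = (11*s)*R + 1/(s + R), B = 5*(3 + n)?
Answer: -47605/66 ≈ -721.29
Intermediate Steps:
B = 10 (B = 5*(3 - 1) = 5*2 = 10)
w(s, R) = 1/(6*(R + s)) + 11*R*s/6 (w(s, R) = ((11*s)*R + 1/(s + R))/6 = (11*R*s + 1/(R + s))/6 = (1/(R + s) + 11*R*s)/6 = 1/(6*(R + s)) + 11*R*s/6)
31 + w(B, 1)*(-41) = 31 + ((1 + 11*1*10² + 11*10*1²)/(6*(1 + 10)))*(-41) = 31 + ((⅙)*(1 + 11*1*100 + 11*10*1)/11)*(-41) = 31 + ((⅙)*(1/11)*(1 + 1100 + 110))*(-41) = 31 + ((⅙)*(1/11)*1211)*(-41) = 31 + (1211/66)*(-41) = 31 - 49651/66 = -47605/66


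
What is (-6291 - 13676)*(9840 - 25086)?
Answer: 304416882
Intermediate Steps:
(-6291 - 13676)*(9840 - 25086) = -19967*(-15246) = 304416882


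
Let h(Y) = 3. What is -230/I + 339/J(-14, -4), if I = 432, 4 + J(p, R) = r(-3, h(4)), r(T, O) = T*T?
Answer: 72649/1080 ≈ 67.268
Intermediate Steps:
r(T, O) = T²
J(p, R) = 5 (J(p, R) = -4 + (-3)² = -4 + 9 = 5)
-230/I + 339/J(-14, -4) = -230/432 + 339/5 = -230*1/432 + 339*(⅕) = -115/216 + 339/5 = 72649/1080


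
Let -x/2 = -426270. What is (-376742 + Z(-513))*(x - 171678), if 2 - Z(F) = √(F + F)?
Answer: -256507949880 - 2042586*I*√114 ≈ -2.5651e+11 - 2.1809e+7*I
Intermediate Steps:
x = 852540 (x = -2*(-426270) = 852540)
Z(F) = 2 - √2*√F (Z(F) = 2 - √(F + F) = 2 - √(2*F) = 2 - √2*√F)
(-376742 + Z(-513))*(x - 171678) = (-376742 + (2 - √2*√(-513)))*(852540 - 171678) = (-376742 + (2 - √2*3*I*√57))*680862 = (-376742 + (2 - 3*I*√114))*680862 = (-376740 - 3*I*√114)*680862 = -256507949880 - 2042586*I*√114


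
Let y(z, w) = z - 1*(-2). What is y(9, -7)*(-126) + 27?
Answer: -1359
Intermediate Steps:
y(z, w) = 2 + z (y(z, w) = z + 2 = 2 + z)
y(9, -7)*(-126) + 27 = (2 + 9)*(-126) + 27 = 11*(-126) + 27 = -1386 + 27 = -1359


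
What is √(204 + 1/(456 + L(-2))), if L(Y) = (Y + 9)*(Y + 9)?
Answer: √52025605/505 ≈ 14.283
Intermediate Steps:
L(Y) = (9 + Y)² (L(Y) = (9 + Y)*(9 + Y) = (9 + Y)²)
√(204 + 1/(456 + L(-2))) = √(204 + 1/(456 + (9 - 2)²)) = √(204 + 1/(456 + 7²)) = √(204 + 1/(456 + 49)) = √(204 + 1/505) = √(103021/505) = √52025605/505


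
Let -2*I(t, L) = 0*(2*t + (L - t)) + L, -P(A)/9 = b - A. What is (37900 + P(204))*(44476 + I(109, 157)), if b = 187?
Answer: 3378916135/2 ≈ 1.6895e+9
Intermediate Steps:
P(A) = -1683 + 9*A (P(A) = -9*(187 - A) = -1683 + 9*A)
I(t, L) = -L/2 (I(t, L) = -(0*(2*t + (L - t)) + L)/2 = -(0*(L + t) + L)/2 = -(0 + L)/2 = -L/2)
(37900 + P(204))*(44476 + I(109, 157)) = (37900 + (-1683 + 9*204))*(44476 - ½*157) = (37900 + (-1683 + 1836))*(44476 - 157/2) = (37900 + 153)*(88795/2) = 38053*(88795/2) = 3378916135/2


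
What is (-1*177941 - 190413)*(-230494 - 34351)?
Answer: 97556715130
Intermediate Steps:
(-1*177941 - 190413)*(-230494 - 34351) = (-177941 - 190413)*(-264845) = -368354*(-264845) = 97556715130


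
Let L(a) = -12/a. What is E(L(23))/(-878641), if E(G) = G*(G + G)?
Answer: -288/464801089 ≈ -6.1962e-7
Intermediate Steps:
E(G) = 2*G² (E(G) = G*(2*G) = 2*G²)
E(L(23))/(-878641) = (2*(-12/23)²)/(-878641) = (2*(-12*1/23)²)*(-1/878641) = (2*(-12/23)²)*(-1/878641) = (2*(144/529))*(-1/878641) = (288/529)*(-1/878641) = -288/464801089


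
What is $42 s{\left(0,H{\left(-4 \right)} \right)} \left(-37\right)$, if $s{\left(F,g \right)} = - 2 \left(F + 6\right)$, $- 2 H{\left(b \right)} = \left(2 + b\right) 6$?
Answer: $18648$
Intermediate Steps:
$H{\left(b \right)} = -6 - 3 b$ ($H{\left(b \right)} = - \frac{\left(2 + b\right) 6}{2} = - \frac{12 + 6 b}{2} = -6 - 3 b$)
$s{\left(F,g \right)} = -12 - 2 F$ ($s{\left(F,g \right)} = - 2 \left(6 + F\right) = -12 - 2 F$)
$42 s{\left(0,H{\left(-4 \right)} \right)} \left(-37\right) = 42 \left(-12 - 0\right) \left(-37\right) = 42 \left(-12 + 0\right) \left(-37\right) = 42 \left(-12\right) \left(-37\right) = \left(-504\right) \left(-37\right) = 18648$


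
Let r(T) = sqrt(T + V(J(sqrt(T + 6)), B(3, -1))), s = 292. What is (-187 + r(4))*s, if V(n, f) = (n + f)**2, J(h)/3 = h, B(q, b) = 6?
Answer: -54604 + 292*sqrt(130 + 36*sqrt(10)) ≈ -50044.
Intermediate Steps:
J(h) = 3*h
V(n, f) = (f + n)**2
r(T) = sqrt(T + (6 + 3*sqrt(6 + T))**2) (r(T) = sqrt(T + (6 + 3*sqrt(T + 6))**2) = sqrt(T + (6 + 3*sqrt(6 + T))**2))
(-187 + r(4))*s = (-187 + sqrt(4 + 9*(2 + sqrt(6 + 4))**2))*292 = (-187 + sqrt(4 + 9*(2 + sqrt(10))**2))*292 = -54604 + 292*sqrt(4 + 9*(2 + sqrt(10))**2)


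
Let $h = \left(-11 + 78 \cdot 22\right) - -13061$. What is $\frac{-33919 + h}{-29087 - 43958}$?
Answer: $\frac{19153}{73045} \approx 0.26221$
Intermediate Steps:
$h = 14766$ ($h = \left(-11 + 1716\right) + 13061 = 1705 + 13061 = 14766$)
$\frac{-33919 + h}{-29087 - 43958} = \frac{-33919 + 14766}{-29087 - 43958} = - \frac{19153}{-73045} = \left(-19153\right) \left(- \frac{1}{73045}\right) = \frac{19153}{73045}$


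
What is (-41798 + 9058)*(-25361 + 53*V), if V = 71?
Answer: 707118520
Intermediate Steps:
(-41798 + 9058)*(-25361 + 53*V) = (-41798 + 9058)*(-25361 + 53*71) = -32740*(-25361 + 3763) = -32740*(-21598) = 707118520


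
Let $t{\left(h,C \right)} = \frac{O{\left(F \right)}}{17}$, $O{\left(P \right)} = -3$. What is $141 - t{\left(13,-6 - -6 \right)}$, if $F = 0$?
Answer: $\frac{2400}{17} \approx 141.18$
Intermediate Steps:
$t{\left(h,C \right)} = - \frac{3}{17}$
$141 - t{\left(13,-6 - -6 \right)} = 141 - - \frac{3}{17} = 141 + \frac{3}{17} = \frac{2400}{17}$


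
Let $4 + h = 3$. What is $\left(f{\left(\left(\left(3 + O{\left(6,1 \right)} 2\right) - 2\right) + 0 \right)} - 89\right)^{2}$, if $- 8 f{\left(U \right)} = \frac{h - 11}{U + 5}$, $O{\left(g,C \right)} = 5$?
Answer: $\frac{8094025}{1024} \approx 7904.3$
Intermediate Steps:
$h = -1$ ($h = -4 + 3 = -1$)
$f{\left(U \right)} = \frac{3}{2 \left(5 + U\right)}$ ($f{\left(U \right)} = - \frac{\left(-1 - 11\right) \frac{1}{U + 5}}{8} = - \frac{\left(-12\right) \frac{1}{5 + U}}{8} = \frac{3}{2 \left(5 + U\right)}$)
$\left(f{\left(\left(\left(3 + O{\left(6,1 \right)} 2\right) - 2\right) + 0 \right)} - 89\right)^{2} = \left(\frac{3}{2 \left(5 + \left(\left(\left(3 + 5 \cdot 2\right) - 2\right) + 0\right)\right)} - 89\right)^{2} = \left(\frac{3}{2 \left(5 + \left(\left(\left(3 + 10\right) - 2\right) + 0\right)\right)} - 89\right)^{2} = \left(\frac{3}{2 \left(5 + \left(\left(13 - 2\right) + 0\right)\right)} - 89\right)^{2} = \left(\frac{3}{2 \left(5 + \left(11 + 0\right)\right)} - 89\right)^{2} = \left(\frac{3}{2 \left(5 + 11\right)} - 89\right)^{2} = \left(\frac{3}{2 \cdot 16} - 89\right)^{2} = \left(\frac{3}{2} \cdot \frac{1}{16} - 89\right)^{2} = \left(\frac{3}{32} - 89\right)^{2} = \left(- \frac{2845}{32}\right)^{2} = \frac{8094025}{1024}$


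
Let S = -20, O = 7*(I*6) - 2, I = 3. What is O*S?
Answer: -2480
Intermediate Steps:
O = 124 (O = 7*(3*6) - 2 = 7*18 - 2 = 126 - 2 = 124)
O*S = 124*(-20) = -2480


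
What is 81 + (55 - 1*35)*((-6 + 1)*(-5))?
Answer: 581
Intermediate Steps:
81 + (55 - 1*35)*((-6 + 1)*(-5)) = 81 + (55 - 35)*(-5*(-5)) = 81 + 20*25 = 81 + 500 = 581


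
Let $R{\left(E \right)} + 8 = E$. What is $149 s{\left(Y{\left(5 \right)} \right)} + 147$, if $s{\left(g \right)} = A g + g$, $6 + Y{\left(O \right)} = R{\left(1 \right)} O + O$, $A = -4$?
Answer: $16239$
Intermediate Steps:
$R{\left(E \right)} = -8 + E$
$Y{\left(O \right)} = -6 - 6 O$ ($Y{\left(O \right)} = -6 + \left(\left(-8 + 1\right) O + O\right) = -6 + \left(- 7 O + O\right) = -6 - 6 O$)
$s{\left(g \right)} = - 3 g$ ($s{\left(g \right)} = - 4 g + g = - 3 g$)
$149 s{\left(Y{\left(5 \right)} \right)} + 147 = 149 \left(- 3 \left(-6 - 30\right)\right) + 147 = 149 \left(\left(-3\right) \left(-36\right)\right) + 147 = 149 \cdot 108 + 147 = 16092 + 147 = 16239$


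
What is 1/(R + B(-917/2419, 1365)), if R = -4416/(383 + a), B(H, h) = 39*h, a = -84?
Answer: 13/691863 ≈ 1.8790e-5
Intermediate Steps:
R = -192/13 (R = -4416/(383 - 84) = -4416/299 = (1/299)*(-4416) = -192/13 ≈ -14.769)
1/(R + B(-917/2419, 1365)) = 1/(-192/13 + 39*1365) = 1/(-192/13 + 53235) = 1/(691863/13) = 13/691863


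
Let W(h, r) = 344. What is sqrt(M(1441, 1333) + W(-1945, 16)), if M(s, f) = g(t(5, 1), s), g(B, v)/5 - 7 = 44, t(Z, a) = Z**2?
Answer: sqrt(599) ≈ 24.474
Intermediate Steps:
g(B, v) = 255 (g(B, v) = 35 + 5*44 = 35 + 220 = 255)
M(s, f) = 255
sqrt(M(1441, 1333) + W(-1945, 16)) = sqrt(255 + 344) = sqrt(599)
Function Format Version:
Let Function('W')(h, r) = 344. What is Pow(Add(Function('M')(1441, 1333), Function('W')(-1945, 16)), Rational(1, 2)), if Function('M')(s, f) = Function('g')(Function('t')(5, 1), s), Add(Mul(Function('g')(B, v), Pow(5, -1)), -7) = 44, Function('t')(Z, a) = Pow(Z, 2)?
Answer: Pow(599, Rational(1, 2)) ≈ 24.474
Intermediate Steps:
Function('g')(B, v) = 255 (Function('g')(B, v) = Add(35, Mul(5, 44)) = Add(35, 220) = 255)
Function('M')(s, f) = 255
Pow(Add(Function('M')(1441, 1333), Function('W')(-1945, 16)), Rational(1, 2)) = Pow(Add(255, 344), Rational(1, 2)) = Pow(599, Rational(1, 2))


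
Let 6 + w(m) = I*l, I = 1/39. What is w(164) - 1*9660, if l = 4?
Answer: -376970/39 ≈ -9665.9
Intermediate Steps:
I = 1/39 ≈ 0.025641
w(m) = -230/39 (w(m) = -6 + (1/39)*4 = -6 + 4/39 = -230/39)
w(164) - 1*9660 = -230/39 - 1*9660 = -230/39 - 9660 = -376970/39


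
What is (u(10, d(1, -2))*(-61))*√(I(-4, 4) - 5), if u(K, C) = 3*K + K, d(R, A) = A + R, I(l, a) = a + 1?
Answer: 0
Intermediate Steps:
I(l, a) = 1 + a
u(K, C) = 4*K
(u(10, d(1, -2))*(-61))*√(I(-4, 4) - 5) = ((4*10)*(-61))*√((1 + 4) - 5) = (40*(-61))*√(5 - 5) = -2440*√0 = -2440*0 = 0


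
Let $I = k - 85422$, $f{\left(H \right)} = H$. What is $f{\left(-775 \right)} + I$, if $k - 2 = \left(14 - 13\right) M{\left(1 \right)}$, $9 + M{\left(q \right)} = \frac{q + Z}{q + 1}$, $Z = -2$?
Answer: $- \frac{172409}{2} \approx -86205.0$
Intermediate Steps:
$M{\left(q \right)} = -9 + \frac{-2 + q}{1 + q}$ ($M{\left(q \right)} = -9 + \frac{q - 2}{q + 1} = -9 + \frac{-2 + q}{1 + q}$)
$k = - \frac{15}{2}$ ($k = 2 + \left(14 - 13\right) \frac{-11 - 8}{1 + 1} = 2 + 1 \frac{-11 - 8}{2} = 2 + 1 \cdot \frac{1}{2} \left(-19\right) = 2 + 1 \left(- \frac{19}{2}\right) = 2 - \frac{19}{2} = - \frac{15}{2} \approx -7.5$)
$I = - \frac{170859}{2}$ ($I = - \frac{15}{2} - 85422 = - \frac{170859}{2} \approx -85430.0$)
$f{\left(-775 \right)} + I = -775 - \frac{170859}{2} = - \frac{172409}{2}$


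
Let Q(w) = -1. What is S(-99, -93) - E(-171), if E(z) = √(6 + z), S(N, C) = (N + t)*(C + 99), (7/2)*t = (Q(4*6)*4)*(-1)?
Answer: -4110/7 - I*√165 ≈ -587.14 - 12.845*I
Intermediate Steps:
t = 8/7 (t = 2*(-1*4*(-1))/7 = 2*(-4*(-1))/7 = (2/7)*4 = 8/7 ≈ 1.1429)
S(N, C) = (99 + C)*(8/7 + N) (S(N, C) = (N + 8/7)*(C + 99) = (8/7 + N)*(99 + C) = (99 + C)*(8/7 + N))
S(-99, -93) - E(-171) = (792/7 + 99*(-99) + (8/7)*(-93) - 93*(-99)) - √(6 - 171) = (792/7 - 9801 - 744/7 + 9207) - √(-165) = -4110/7 - I*√165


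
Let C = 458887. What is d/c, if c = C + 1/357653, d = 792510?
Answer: 47240596505/27353718702 ≈ 1.7270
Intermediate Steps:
c = 164122312212/357653 (c = 458887 + 1/357653 = 164122312212/357653 ≈ 4.5889e+5)
d/c = 792510/(164122312212/357653) = 792510*(357653/164122312212) = 47240596505/27353718702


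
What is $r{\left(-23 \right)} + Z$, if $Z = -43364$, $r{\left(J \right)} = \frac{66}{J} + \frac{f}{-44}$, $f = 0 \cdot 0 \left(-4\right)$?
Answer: $- \frac{997438}{23} \approx -43367.0$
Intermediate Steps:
$f = 0$ ($f = 0 \left(-4\right) = 0$)
$r{\left(J \right)} = \frac{66}{J}$ ($r{\left(J \right)} = \frac{66}{J} + \frac{0}{-44} = \frac{66}{J} + 0 \left(- \frac{1}{44}\right) = \frac{66}{J} + 0 = \frac{66}{J}$)
$r{\left(-23 \right)} + Z = \frac{66}{-23} - 43364 = 66 \left(- \frac{1}{23}\right) - 43364 = - \frac{66}{23} - 43364 = - \frac{997438}{23}$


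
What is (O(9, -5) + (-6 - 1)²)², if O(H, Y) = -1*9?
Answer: 1600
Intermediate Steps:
O(H, Y) = -9
(O(9, -5) + (-6 - 1)²)² = (-9 + (-6 - 1)²)² = (-9 + (-7)²)² = (-9 + 49)² = 40² = 1600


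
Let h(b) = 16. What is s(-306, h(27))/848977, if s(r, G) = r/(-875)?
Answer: 306/742854875 ≈ 4.1192e-7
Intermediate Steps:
s(r, G) = -r/875 (s(r, G) = r*(-1/875) = -r/875)
s(-306, h(27))/848977 = -1/875*(-306)/848977 = (306/875)*(1/848977) = 306/742854875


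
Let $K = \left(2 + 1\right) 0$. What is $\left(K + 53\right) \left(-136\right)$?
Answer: $-7208$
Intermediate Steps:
$K = 0$ ($K = 3 \cdot 0 = 0$)
$\left(K + 53\right) \left(-136\right) = \left(0 + 53\right) \left(-136\right) = 53 \left(-136\right) = -7208$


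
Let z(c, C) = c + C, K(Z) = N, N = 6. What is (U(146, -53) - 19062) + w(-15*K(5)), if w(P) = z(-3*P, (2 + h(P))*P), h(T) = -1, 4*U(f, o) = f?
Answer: -37691/2 ≈ -18846.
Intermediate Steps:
U(f, o) = f/4
K(Z) = 6
z(c, C) = C + c
w(P) = -2*P (w(P) = (2 - 1)*P - 3*P = 1*P - 3*P = P - 3*P = -2*P)
(U(146, -53) - 19062) + w(-15*K(5)) = ((¼)*146 - 19062) - (-30)*6 = (73/2 - 19062) - 2*(-90) = -38051/2 + 180 = -37691/2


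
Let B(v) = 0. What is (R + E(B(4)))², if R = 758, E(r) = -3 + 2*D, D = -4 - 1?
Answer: 555025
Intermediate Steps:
D = -5
E(r) = -13 (E(r) = -3 + 2*(-5) = -3 - 10 = -13)
(R + E(B(4)))² = (758 - 13)² = 745² = 555025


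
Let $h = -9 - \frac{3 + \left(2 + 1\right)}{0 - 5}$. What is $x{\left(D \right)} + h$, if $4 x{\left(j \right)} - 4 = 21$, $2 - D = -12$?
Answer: $- \frac{31}{20} \approx -1.55$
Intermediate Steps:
$D = 14$ ($D = 2 - -12 = 2 + 12 = 14$)
$x{\left(j \right)} = \frac{25}{4}$ ($x{\left(j \right)} = 1 + \frac{1}{4} \cdot 21 = 1 + \frac{21}{4} = \frac{25}{4}$)
$h = - \frac{39}{5}$ ($h = -9 - \frac{3 + 3}{-5} = -9 - 6 \left(- \frac{1}{5}\right) = -9 - - \frac{6}{5} = -9 + \frac{6}{5} = - \frac{39}{5} \approx -7.8$)
$x{\left(D \right)} + h = \frac{25}{4} - \frac{39}{5} = - \frac{31}{20}$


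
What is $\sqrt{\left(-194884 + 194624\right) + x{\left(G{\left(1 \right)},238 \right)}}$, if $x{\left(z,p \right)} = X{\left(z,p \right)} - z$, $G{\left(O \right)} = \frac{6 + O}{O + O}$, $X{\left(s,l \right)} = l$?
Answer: $\frac{i \sqrt{102}}{2} \approx 5.0498 i$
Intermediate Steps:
$G{\left(O \right)} = \frac{6 + O}{2 O}$
$x{\left(z,p \right)} = p - z$
$\sqrt{\left(-194884 + 194624\right) + x{\left(G{\left(1 \right)},238 \right)}} = \sqrt{\left(-194884 + 194624\right) + \left(238 - \frac{6 + 1}{2 \cdot 1}\right)} = \sqrt{-260 + \left(238 - \frac{1}{2} \cdot 1 \cdot 7\right)} = \sqrt{-260 + \left(238 - \frac{7}{2}\right)} = \sqrt{-260 + \frac{469}{2}} = \sqrt{- \frac{51}{2}} = \frac{i \sqrt{102}}{2}$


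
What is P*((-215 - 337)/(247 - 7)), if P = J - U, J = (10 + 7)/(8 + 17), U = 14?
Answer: 7659/250 ≈ 30.636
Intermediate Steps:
J = 17/25 ≈ 0.68000
P = -333/25 (P = 17/25 - 1*14 = 17/25 - 14 = -333/25 ≈ -13.320)
P*((-215 - 337)/(247 - 7)) = -333*(-215 - 337)/(25*(247 - 7)) = -(-183816)/(25*240) = -333/25*(-23/10) = 7659/250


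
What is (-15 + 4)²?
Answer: 121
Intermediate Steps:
(-15 + 4)² = (-11)² = 121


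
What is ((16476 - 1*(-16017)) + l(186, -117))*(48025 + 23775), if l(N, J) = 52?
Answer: 2336731000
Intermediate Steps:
((16476 - 1*(-16017)) + l(186, -117))*(48025 + 23775) = ((16476 - 1*(-16017)) + 52)*(48025 + 23775) = ((16476 + 16017) + 52)*71800 = (32493 + 52)*71800 = 32545*71800 = 2336731000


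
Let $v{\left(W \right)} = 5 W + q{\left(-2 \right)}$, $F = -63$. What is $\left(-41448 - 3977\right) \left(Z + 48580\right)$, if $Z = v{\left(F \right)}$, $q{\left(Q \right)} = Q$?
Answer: $-2192346775$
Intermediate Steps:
$v{\left(W \right)} = -2 + 5 W$ ($v{\left(W \right)} = 5 W - 2 = -2 + 5 W$)
$Z = -317$ ($Z = -2 + 5 \left(-63\right) = -2 - 315 = -317$)
$\left(-41448 - 3977\right) \left(Z + 48580\right) = \left(-41448 - 3977\right) \left(-317 + 48580\right) = \left(-45425\right) 48263 = -2192346775$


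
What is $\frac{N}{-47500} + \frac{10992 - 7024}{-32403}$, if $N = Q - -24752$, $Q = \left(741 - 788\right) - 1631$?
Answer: $- \frac{468073411}{769571250} \approx -0.60823$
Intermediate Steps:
$Q = -1678$ ($Q = -47 - 1631 = -1678$)
$N = 23074$ ($N = -1678 - -24752 = -1678 + 24752 = 23074$)
$\frac{N}{-47500} + \frac{10992 - 7024}{-32403} = \frac{23074}{-47500} + \frac{10992 - 7024}{-32403} = 23074 \left(- \frac{1}{47500}\right) + \left(10992 - 7024\right) \left(- \frac{1}{32403}\right) = - \frac{11537}{23750} + 3968 \left(- \frac{1}{32403}\right) = - \frac{11537}{23750} - \frac{3968}{32403} = - \frac{468073411}{769571250}$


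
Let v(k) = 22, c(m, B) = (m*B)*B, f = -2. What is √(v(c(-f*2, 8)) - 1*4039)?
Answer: I*√4017 ≈ 63.38*I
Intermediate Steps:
c(m, B) = m*B² (c(m, B) = (B*m)*B = m*B²)
√(v(c(-f*2, 8)) - 1*4039) = √(22 - 1*4039) = √(22 - 4039) = √(-4017) = I*√4017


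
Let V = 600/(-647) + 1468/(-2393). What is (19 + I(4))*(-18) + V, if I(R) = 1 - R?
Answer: -448287644/1548271 ≈ -289.54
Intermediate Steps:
V = -2385596/1548271 (V = 600*(-1/647) + 1468*(-1/2393) = -600/647 - 1468/2393 = -2385596/1548271 ≈ -1.5408)
(19 + I(4))*(-18) + V = (19 + (1 - 1*4))*(-18) - 2385596/1548271 = (19 + (1 - 4))*(-18) - 2385596/1548271 = (19 - 3)*(-18) - 2385596/1548271 = 16*(-18) - 2385596/1548271 = -288 - 2385596/1548271 = -448287644/1548271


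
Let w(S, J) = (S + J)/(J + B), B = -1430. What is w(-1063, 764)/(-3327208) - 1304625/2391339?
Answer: -963648677950787/1766339059835664 ≈ -0.54556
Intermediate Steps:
w(S, J) = (J + S)/(-1430 + J) (w(S, J) = (S + J)/(J - 1430) = (J + S)/(-1430 + J))
w(-1063, 764)/(-3327208) - 1304625/2391339 = ((764 - 1063)/(-1430 + 764))/(-3327208) - 1304625/2391339 = (-299/(-666))*(-1/3327208) - 1304625*1/2391339 = -1/666*(-299)*(-1/3327208) - 434875/797113 = (299/666)*(-1/3327208) - 434875/797113 = -299/2215920528 - 434875/797113 = -963648677950787/1766339059835664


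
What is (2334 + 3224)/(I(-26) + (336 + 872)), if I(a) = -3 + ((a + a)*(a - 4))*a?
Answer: -5558/39355 ≈ -0.14123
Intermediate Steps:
I(a) = -3 + 2*a²*(-4 + a) (I(a) = -3 + ((2*a)*(-4 + a))*a = -3 + (2*a*(-4 + a))*a = -3 + 2*a²*(-4 + a))
(2334 + 3224)/(I(-26) + (336 + 872)) = (2334 + 3224)/((-3 - 8*(-26)² + 2*(-26)³) + (336 + 872)) = 5558/((-3 - 8*676 + 2*(-17576)) + 1208) = 5558/((-3 - 5408 - 35152) + 1208) = 5558/(-40563 + 1208) = 5558/(-39355) = 5558*(-1/39355) = -5558/39355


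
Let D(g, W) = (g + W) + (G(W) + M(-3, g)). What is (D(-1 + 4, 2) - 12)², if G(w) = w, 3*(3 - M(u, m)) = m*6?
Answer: 64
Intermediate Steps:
M(u, m) = 3 - 2*m (M(u, m) = 3 - m*6/3 = 3 - 2*m)
D(g, W) = 3 - g + 2*W (D(g, W) = (g + W) + (W + (3 - 2*g)) = (W + g) + (3 + W - 2*g) = 3 - g + 2*W)
(D(-1 + 4, 2) - 12)² = ((3 - (-1 + 4) + 2*2) - 12)² = ((3 - 1*3 + 4) - 12)² = ((3 - 3 + 4) - 12)² = (4 - 12)² = (-8)² = 64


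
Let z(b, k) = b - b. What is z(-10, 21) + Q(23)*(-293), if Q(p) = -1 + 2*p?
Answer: -13185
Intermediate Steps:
z(b, k) = 0
z(-10, 21) + Q(23)*(-293) = 0 + (-1 + 2*23)*(-293) = 0 + (-1 + 46)*(-293) = 0 + 45*(-293) = 0 - 13185 = -13185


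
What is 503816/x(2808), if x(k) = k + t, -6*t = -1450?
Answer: 1511448/9149 ≈ 165.20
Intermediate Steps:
t = 725/3 (t = -⅙*(-1450) = 725/3 ≈ 241.67)
x(k) = 725/3 + k (x(k) = k + 725/3 = 725/3 + k)
503816/x(2808) = 503816/(725/3 + 2808) = 503816/(9149/3) = 503816*(3/9149) = 1511448/9149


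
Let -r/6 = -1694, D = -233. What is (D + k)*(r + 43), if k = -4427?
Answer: -47564620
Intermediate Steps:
r = 10164 (r = -6*(-1694) = 10164)
(D + k)*(r + 43) = (-233 - 4427)*(10164 + 43) = -4660*10207 = -47564620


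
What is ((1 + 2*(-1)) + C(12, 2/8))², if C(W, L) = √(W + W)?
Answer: 25 - 4*√6 ≈ 15.202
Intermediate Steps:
C(W, L) = √2*√W (C(W, L) = √(2*W) = √2*√W)
((1 + 2*(-1)) + C(12, 2/8))² = ((1 + 2*(-1)) + √2*√12)² = ((1 - 2) + √2*(2*√3))² = (-1 + 2*√6)²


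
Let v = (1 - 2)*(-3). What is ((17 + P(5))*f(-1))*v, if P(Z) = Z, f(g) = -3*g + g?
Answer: 132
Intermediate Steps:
f(g) = -2*g
v = 3 (v = -1*(-3) = 3)
((17 + P(5))*f(-1))*v = ((17 + 5)*(-2*(-1)))*3 = (22*2)*3 = 44*3 = 132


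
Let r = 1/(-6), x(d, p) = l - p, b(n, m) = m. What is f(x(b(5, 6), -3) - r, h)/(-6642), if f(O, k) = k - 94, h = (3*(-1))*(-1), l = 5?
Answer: 91/6642 ≈ 0.013701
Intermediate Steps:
x(d, p) = 5 - p
r = -1/6 ≈ -0.16667
h = 3 (h = -3*(-1) = 3)
f(O, k) = -94 + k
f(x(b(5, 6), -3) - r, h)/(-6642) = (-94 + 3)/(-6642) = -91*(-1/6642) = 91/6642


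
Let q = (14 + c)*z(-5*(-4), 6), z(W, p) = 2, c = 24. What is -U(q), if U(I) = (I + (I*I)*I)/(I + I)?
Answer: -5777/2 ≈ -2888.5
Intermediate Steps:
q = 76 (q = (14 + 24)*2 = 38*2 = 76)
U(I) = (I + I³)/(2*I) (U(I) = (I + I²*I)/((2*I)) = (I + I³)*(1/(2*I)) = (I + I³)/(2*I))
-U(q) = -(½ + (½)*76²) = -(½ + (½)*5776) = -(½ + 2888) = -1*5777/2 = -5777/2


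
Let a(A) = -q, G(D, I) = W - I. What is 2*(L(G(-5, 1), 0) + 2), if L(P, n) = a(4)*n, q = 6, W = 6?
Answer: 4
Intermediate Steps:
G(D, I) = 6 - I
a(A) = -6 (a(A) = -1*6 = -6)
L(P, n) = -6*n
2*(L(G(-5, 1), 0) + 2) = 2*(-6*0 + 2) = 2*(0 + 2) = 2*2 = 4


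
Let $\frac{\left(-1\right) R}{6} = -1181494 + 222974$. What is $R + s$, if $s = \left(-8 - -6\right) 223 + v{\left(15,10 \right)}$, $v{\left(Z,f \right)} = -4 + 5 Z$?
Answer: $5750745$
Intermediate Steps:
$R = 5751120$ ($R = - 6 \left(-1181494 + 222974\right) = \left(-6\right) \left(-958520\right) = 5751120$)
$s = -375$ ($s = \left(-8 - -6\right) 223 + \left(-4 + 5 \cdot 15\right) = \left(-8 + 6\right) 223 + \left(-4 + 75\right) = \left(-2\right) 223 + 71 = -446 + 71 = -375$)
$R + s = 5751120 - 375 = 5750745$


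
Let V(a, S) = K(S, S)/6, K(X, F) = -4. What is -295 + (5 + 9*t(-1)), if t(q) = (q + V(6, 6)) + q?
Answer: -314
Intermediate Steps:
V(a, S) = -⅔ (V(a, S) = -4/6 = -4*⅙ = -⅔)
t(q) = -⅔ + 2*q (t(q) = (q - ⅔) + q = (-⅔ + q) + q = -⅔ + 2*q)
-295 + (5 + 9*t(-1)) = -295 + (5 + 9*(-⅔ + 2*(-1))) = -295 + (5 + 9*(-⅔ - 2)) = -295 + (5 + 9*(-8/3)) = -295 + (5 - 24) = -295 - 19 = -314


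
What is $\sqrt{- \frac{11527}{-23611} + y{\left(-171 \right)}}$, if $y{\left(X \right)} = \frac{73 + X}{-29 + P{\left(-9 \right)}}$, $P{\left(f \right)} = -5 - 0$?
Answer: $\frac{3 \sqrt{60337296614}}{401387} \approx 1.8359$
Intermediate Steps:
$P{\left(f \right)} = -5$ ($P{\left(f \right)} = -5 + 0 = -5$)
$y{\left(X \right)} = - \frac{73}{34} - \frac{X}{34}$ ($y{\left(X \right)} = \frac{73 + X}{-29 - 5} = \frac{73 + X}{-34} = \left(73 + X\right) \left(- \frac{1}{34}\right) = - \frac{73}{34} - \frac{X}{34}$)
$\sqrt{- \frac{11527}{-23611} + y{\left(-171 \right)}} = \sqrt{- \frac{11527}{-23611} - - \frac{49}{17}} = \sqrt{\left(-11527\right) \left(- \frac{1}{23611}\right) + \left(- \frac{73}{34} + \frac{171}{34}\right)} = \sqrt{\frac{11527}{23611} + \frac{49}{17}} = \sqrt{\frac{1352898}{401387}} = \frac{3 \sqrt{60337296614}}{401387}$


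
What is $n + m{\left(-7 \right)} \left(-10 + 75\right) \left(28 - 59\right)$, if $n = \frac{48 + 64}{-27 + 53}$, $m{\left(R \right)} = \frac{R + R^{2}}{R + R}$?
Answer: $\frac{78641}{13} \approx 6049.3$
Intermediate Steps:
$m{\left(R \right)} = \frac{R + R^{2}}{2 R}$
$n = \frac{56}{13}$ ($n = \frac{112}{26} = 112 \cdot \frac{1}{26} = \frac{56}{13} \approx 4.3077$)
$n + m{\left(-7 \right)} \left(-10 + 75\right) \left(28 - 59\right) = \frac{56}{13} + \left(\frac{1}{2} + \frac{1}{2} \left(-7\right)\right) \left(-10 + 75\right) \left(28 - 59\right) = \frac{56}{13} + \left(\frac{1}{2} - \frac{7}{2}\right) 65 \left(-31\right) = \frac{56}{13} - -6045 = \frac{56}{13} + 6045 = \frac{78641}{13}$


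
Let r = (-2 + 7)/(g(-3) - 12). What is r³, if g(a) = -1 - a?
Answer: -⅛ ≈ -0.12500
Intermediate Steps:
r = -½ (r = (-2 + 7)/((-1 - 1*(-3)) - 12) = 5/((-1 + 3) - 12) = 5/(2 - 12) = 5/(-10) = 5*(-⅒) = -½ ≈ -0.50000)
r³ = (-½)³ = -⅛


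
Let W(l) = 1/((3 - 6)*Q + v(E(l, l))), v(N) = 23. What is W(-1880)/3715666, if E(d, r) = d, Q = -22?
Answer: 1/330694274 ≈ 3.0239e-9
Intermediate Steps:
W(l) = 1/89 (W(l) = 1/((3 - 6)*(-22) + 23) = 1/(-3*(-22) + 23) = 1/(66 + 23) = 1/89)
W(-1880)/3715666 = (1/89)/3715666 = (1/89)*(1/3715666) = 1/330694274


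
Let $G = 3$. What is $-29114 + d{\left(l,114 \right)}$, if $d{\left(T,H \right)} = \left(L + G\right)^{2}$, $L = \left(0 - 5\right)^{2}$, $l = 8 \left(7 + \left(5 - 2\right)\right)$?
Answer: $-28330$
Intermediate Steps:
$l = 80$ ($l = 8 \left(7 + \left(5 - 2\right)\right) = 8 \left(7 + 3\right) = 8 \cdot 10 = 80$)
$L = 25$ ($L = \left(-5\right)^{2} = 25$)
$d{\left(T,H \right)} = 784$ ($d{\left(T,H \right)} = \left(25 + 3\right)^{2} = 28^{2} = 784$)
$-29114 + d{\left(l,114 \right)} = -29114 + 784 = -28330$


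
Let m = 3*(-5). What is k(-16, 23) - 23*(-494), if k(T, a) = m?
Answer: 11347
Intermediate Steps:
m = -15
k(T, a) = -15
k(-16, 23) - 23*(-494) = -15 - 23*(-494) = -15 + 11362 = 11347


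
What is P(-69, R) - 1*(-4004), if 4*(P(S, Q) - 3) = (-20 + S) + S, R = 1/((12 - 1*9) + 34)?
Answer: 7935/2 ≈ 3967.5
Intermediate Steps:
R = 1/37 (R = 1/((12 - 9) + 34) = 1/(3 + 34) = 1/37 ≈ 0.027027)
P(S, Q) = -2 + S/2 (P(S, Q) = 3 + ((-20 + S) + S)/4 = 3 + (-20 + 2*S)/4 = 3 + (-5 + S/2) = -2 + S/2)
P(-69, R) - 1*(-4004) = (-2 + (½)*(-69)) - 1*(-4004) = (-2 - 69/2) + 4004 = -73/2 + 4004 = 7935/2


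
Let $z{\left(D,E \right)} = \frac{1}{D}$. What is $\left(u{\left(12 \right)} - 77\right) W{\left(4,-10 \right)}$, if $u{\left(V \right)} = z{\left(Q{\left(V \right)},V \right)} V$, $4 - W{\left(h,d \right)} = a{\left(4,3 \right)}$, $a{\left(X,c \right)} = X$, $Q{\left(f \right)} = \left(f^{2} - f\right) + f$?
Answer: $0$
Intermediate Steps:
$Q{\left(f \right)} = f^{2}$
$W{\left(h,d \right)} = 0$ ($W{\left(h,d \right)} = 4 - 4 = 0$)
$u{\left(V \right)} = \frac{1}{V}$ ($u{\left(V \right)} = \frac{V}{V^{2}} = \frac{1}{V}$)
$\left(u{\left(12 \right)} - 77\right) W{\left(4,-10 \right)} = \left(\frac{1}{12} - 77\right) 0 = \left(- \frac{923}{12}\right) 0 = 0$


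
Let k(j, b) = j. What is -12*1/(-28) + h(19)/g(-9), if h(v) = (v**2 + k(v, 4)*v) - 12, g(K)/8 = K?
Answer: -2377/252 ≈ -9.4325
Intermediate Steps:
g(K) = 8*K
h(v) = -12 + 2*v**2 (h(v) = (v**2 + v*v) - 12 = (v**2 + v**2) - 12 = 2*v**2 - 12 = -12 + 2*v**2)
-12*1/(-28) + h(19)/g(-9) = -12*1/(-28) + (-12 + 2*19**2)/((8*(-9))) = -12*(-1/28) + (-12 + 2*361)/(-72) = 3/7 + (-12 + 722)*(-1/72) = 3/7 + 710*(-1/72) = 3/7 - 355/36 = -2377/252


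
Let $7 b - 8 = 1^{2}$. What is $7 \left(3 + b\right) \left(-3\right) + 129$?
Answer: $39$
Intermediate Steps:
$b = \frac{9}{7}$ ($b = \frac{8}{7} + \frac{1^{2}}{7} = \frac{8}{7} + \frac{1}{7} \cdot 1 = \frac{8}{7} + \frac{1}{7} = \frac{9}{7} \approx 1.2857$)
$7 \left(3 + b\right) \left(-3\right) + 129 = 7 \left(3 + \frac{9}{7}\right) \left(-3\right) + 129 = 7 \cdot \frac{30}{7} \left(-3\right) + 129 = 7 \left(- \frac{90}{7}\right) + 129 = -90 + 129 = 39$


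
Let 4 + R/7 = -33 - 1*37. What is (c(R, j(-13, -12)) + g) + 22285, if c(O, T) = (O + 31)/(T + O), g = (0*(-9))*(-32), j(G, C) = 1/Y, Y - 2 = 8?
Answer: 115418885/5179 ≈ 22286.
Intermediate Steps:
Y = 10 (Y = 2 + 8 = 10)
R = -518 (R = -28 + 7*(-33 - 1*37) = -28 + 7*(-33 - 37) = -28 + 7*(-70) = -28 - 490 = -518)
j(G, C) = ⅒ (j(G, C) = 1/10 = ⅒)
g = 0 (g = 0*(-32) = 0)
c(O, T) = (31 + O)/(O + T)
(c(R, j(-13, -12)) + g) + 22285 = ((31 - 518)/(-518 + ⅒) + 0) + 22285 = (-487/(-5179/10) + 0) + 22285 = (-10/5179*(-487) + 0) + 22285 = (4870/5179 + 0) + 22285 = 4870/5179 + 22285 = 115418885/5179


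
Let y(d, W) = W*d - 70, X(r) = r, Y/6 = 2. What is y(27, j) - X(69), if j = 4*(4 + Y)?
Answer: 1589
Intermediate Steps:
Y = 12 (Y = 6*2 = 12)
j = 64 (j = 4*(4 + 12) = 4*16 = 64)
y(d, W) = -70 + W*d
y(27, j) - X(69) = (-70 + 64*27) - 1*69 = (-70 + 1728) - 69 = 1658 - 69 = 1589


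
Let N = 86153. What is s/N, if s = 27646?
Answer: 27646/86153 ≈ 0.32089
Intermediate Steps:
s/N = 27646/86153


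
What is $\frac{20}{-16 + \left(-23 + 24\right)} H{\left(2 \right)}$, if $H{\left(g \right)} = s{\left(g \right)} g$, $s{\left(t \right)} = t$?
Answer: $- \frac{16}{3} \approx -5.3333$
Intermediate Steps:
$H{\left(g \right)} = g^{2}$ ($H{\left(g \right)} = g g = g^{2}$)
$\frac{20}{-16 + \left(-23 + 24\right)} H{\left(2 \right)} = \frac{20}{-16 + \left(-23 + 24\right)} 2^{2} = \frac{20}{-16 + 1} \cdot 4 = \frac{20}{-15} \cdot 4 = 20 \left(- \frac{1}{15}\right) 4 = \left(- \frac{4}{3}\right) 4 = - \frac{16}{3}$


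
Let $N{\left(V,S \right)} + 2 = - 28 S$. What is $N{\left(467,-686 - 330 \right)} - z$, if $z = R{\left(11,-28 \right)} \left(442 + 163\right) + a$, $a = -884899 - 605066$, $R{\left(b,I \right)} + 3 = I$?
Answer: $1537166$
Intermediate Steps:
$R{\left(b,I \right)} = -3 + I$
$a = -1489965$
$z = -1508720$ ($z = \left(-3 - 28\right) \left(442 + 163\right) - 1489965 = \left(-31\right) 605 - 1489965 = -18755 - 1489965 = -1508720$)
$N{\left(V,S \right)} = -2 - 28 S$
$N{\left(467,-686 - 330 \right)} - z = \left(-2 - 28 \left(-686 - 330\right)\right) - -1508720 = \left(-2 - -28448\right) + 1508720 = \left(-2 + 28448\right) + 1508720 = 28446 + 1508720 = 1537166$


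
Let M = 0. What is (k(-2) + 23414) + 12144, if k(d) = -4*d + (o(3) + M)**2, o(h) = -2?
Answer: 35570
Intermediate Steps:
k(d) = 4 - 4*d (k(d) = -4*d + (-2 + 0)**2 = -4*d + (-2)**2 = -4*d + 4 = 4 - 4*d)
(k(-2) + 23414) + 12144 = ((4 - 4*(-2)) + 23414) + 12144 = ((4 + 8) + 23414) + 12144 = (12 + 23414) + 12144 = 23426 + 12144 = 35570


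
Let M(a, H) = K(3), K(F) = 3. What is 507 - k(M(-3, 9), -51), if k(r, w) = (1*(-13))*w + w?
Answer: -105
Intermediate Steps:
M(a, H) = 3
k(r, w) = -12*w (k(r, w) = -13*w + w = -12*w)
507 - k(M(-3, 9), -51) = 507 - (-12)*(-51) = 507 - 1*612 = 507 - 612 = -105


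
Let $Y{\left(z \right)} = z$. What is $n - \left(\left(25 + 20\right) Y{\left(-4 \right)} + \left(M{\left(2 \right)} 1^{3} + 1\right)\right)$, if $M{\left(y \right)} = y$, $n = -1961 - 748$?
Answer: $-2532$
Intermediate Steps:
$n = -2709$ ($n = -1961 - 748 = -2709$)
$n - \left(\left(25 + 20\right) Y{\left(-4 \right)} + \left(M{\left(2 \right)} 1^{3} + 1\right)\right) = -2709 - \left(\left(25 + 20\right) \left(-4\right) + \left(2 \cdot 1^{3} + 1\right)\right) = -2709 - \left(45 \left(-4\right) + \left(2 \cdot 1 + 1\right)\right) = -2709 - \left(-180 + \left(2 + 1\right)\right) = -2709 - \left(-180 + 3\right) = -2709 - -177 = -2709 + 177 = -2532$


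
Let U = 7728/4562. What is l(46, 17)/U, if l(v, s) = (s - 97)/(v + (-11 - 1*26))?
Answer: -22810/4347 ≈ -5.2473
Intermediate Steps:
l(v, s) = (-97 + s)/(-37 + v) (l(v, s) = (-97 + s)/(v + (-11 - 26)) = (-97 + s)/(v - 37) = (-97 + s)/(-37 + v))
U = 3864/2281 (U = 7728*(1/4562) = 3864/2281 ≈ 1.6940)
l(46, 17)/U = ((-97 + 17)/(-37 + 46))/(3864/2281) = (-80/9)*(2281/3864) = ((⅑)*(-80))*(2281/3864) = -80/9*2281/3864 = -22810/4347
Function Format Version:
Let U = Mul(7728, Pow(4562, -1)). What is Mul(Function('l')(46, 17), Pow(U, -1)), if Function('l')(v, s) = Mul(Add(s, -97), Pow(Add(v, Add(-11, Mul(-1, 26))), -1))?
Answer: Rational(-22810, 4347) ≈ -5.2473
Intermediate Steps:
Function('l')(v, s) = Mul(Pow(Add(-37, v), -1), Add(-97, s)) (Function('l')(v, s) = Mul(Add(-97, s), Pow(Add(v, Add(-11, -26)), -1)) = Mul(Add(-97, s), Pow(Add(v, -37), -1)) = Mul(Add(-97, s), Pow(Add(-37, v), -1)) = Mul(Pow(Add(-37, v), -1), Add(-97, s)))
U = Rational(3864, 2281) (U = Mul(7728, Rational(1, 4562)) = Rational(3864, 2281) ≈ 1.6940)
Mul(Function('l')(46, 17), Pow(U, -1)) = Mul(Mul(Pow(Add(-37, 46), -1), Add(-97, 17)), Pow(Rational(3864, 2281), -1)) = Mul(Mul(Pow(9, -1), -80), Rational(2281, 3864)) = Mul(Mul(Rational(1, 9), -80), Rational(2281, 3864)) = Mul(Rational(-80, 9), Rational(2281, 3864)) = Rational(-22810, 4347)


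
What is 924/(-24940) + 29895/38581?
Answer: 177483114/240552535 ≈ 0.73781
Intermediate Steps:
924/(-24940) + 29895/38581 = 924*(-1/24940) + 29895*(1/38581) = -231/6235 + 29895/38581 = 177483114/240552535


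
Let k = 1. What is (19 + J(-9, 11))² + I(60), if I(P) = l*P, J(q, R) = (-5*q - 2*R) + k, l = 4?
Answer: 2089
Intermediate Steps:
J(q, R) = 1 - 5*q - 2*R (J(q, R) = (-5*q - 2*R) + 1 = 1 - 5*q - 2*R)
I(P) = 4*P
(19 + J(-9, 11))² + I(60) = (19 + (1 - 5*(-9) - 2*11))² + 4*60 = (19 + (1 + 45 - 22))² + 240 = (19 + 24)² + 240 = 43² + 240 = 1849 + 240 = 2089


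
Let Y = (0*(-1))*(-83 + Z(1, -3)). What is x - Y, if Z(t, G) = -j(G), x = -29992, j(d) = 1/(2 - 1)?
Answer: -29992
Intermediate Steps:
j(d) = 1 (j(d) = 1/1 = 1)
Z(t, G) = -1 (Z(t, G) = -1*1 = -1)
Y = 0 (Y = (0*(-1))*(-83 - 1) = 0*(-84) = 0)
x - Y = -29992 - 1*0 = -29992 + 0 = -29992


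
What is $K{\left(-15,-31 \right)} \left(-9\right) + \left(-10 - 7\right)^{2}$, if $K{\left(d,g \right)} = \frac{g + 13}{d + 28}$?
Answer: $\frac{3919}{13} \approx 301.46$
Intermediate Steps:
$K{\left(d,g \right)} = \frac{13 + g}{28 + d}$
$K{\left(-15,-31 \right)} \left(-9\right) + \left(-10 - 7\right)^{2} = \frac{13 - 31}{28 - 15} \left(-9\right) + \left(-10 - 7\right)^{2} = \frac{1}{13} \left(-18\right) \left(-9\right) + \left(-17\right)^{2} = \frac{1}{13} \left(-18\right) \left(-9\right) + 289 = \left(- \frac{18}{13}\right) \left(-9\right) + 289 = \frac{162}{13} + 289 = \frac{3919}{13}$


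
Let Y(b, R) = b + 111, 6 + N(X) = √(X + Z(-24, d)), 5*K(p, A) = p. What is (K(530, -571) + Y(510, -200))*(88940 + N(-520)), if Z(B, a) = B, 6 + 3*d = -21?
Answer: 64655018 + 2908*I*√34 ≈ 6.4655e+7 + 16956.0*I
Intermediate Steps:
d = -9 (d = -2 + (⅓)*(-21) = -2 - 7 = -9)
K(p, A) = p/5
N(X) = -6 + √(-24 + X) (N(X) = -6 + √(X - 24) = -6 + √(-24 + X))
Y(b, R) = 111 + b
(K(530, -571) + Y(510, -200))*(88940 + N(-520)) = ((⅕)*530 + (111 + 510))*(88940 + (-6 + √(-24 - 520))) = (106 + 621)*(88940 + (-6 + √(-544))) = 727*(88940 + (-6 + 4*I*√34)) = 727*(88934 + 4*I*√34) = 64655018 + 2908*I*√34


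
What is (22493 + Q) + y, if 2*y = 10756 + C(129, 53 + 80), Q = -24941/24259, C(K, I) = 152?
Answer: 677941332/24259 ≈ 27946.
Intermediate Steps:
Q = -24941/24259 (Q = -24941*1/24259 = -24941/24259 ≈ -1.0281)
y = 5454 (y = (10756 + 152)/2 = (½)*10908 = 5454)
(22493 + Q) + y = (22493 - 24941/24259) + 5454 = 545632746/24259 + 5454 = 677941332/24259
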